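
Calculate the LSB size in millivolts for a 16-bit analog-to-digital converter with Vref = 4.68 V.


The resolution (LSB) of an ADC is Vref / 2^n.
LSB = 4.68 / 2^16
LSB = 4.68 / 65536
LSB = 7.141e-05 V = 0.07141113 mV

0.07141113 mV


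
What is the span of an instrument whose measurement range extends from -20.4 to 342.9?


Span = upper range - lower range.
Span = 342.9 - (-20.4)
Span = 363.3

363.3


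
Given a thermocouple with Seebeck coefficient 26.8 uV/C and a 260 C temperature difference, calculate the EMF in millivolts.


The thermocouple output V = sensitivity * dT.
V = 26.8 uV/C * 260 C
V = 6968.0 uV
V = 6.968 mV

6.968 mV


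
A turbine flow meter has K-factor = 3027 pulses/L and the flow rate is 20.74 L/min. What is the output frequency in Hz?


Frequency = K * Q / 60 (converting L/min to L/s).
f = 3027 * 20.74 / 60
f = 62779.98 / 60
f = 1046.33 Hz

1046.33 Hz


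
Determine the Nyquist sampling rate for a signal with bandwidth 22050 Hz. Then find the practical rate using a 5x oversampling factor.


By Nyquist theorem, fs_min = 2 * fmax.
fs_min = 2 * 22050 = 44100 Hz
Practical rate = 5 * fs_min = 5 * 44100 = 220500 Hz

fs_min = 44100 Hz, fs_practical = 220500 Hz


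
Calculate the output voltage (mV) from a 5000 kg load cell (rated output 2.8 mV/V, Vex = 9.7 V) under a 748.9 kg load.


Vout = rated_output * Vex * (load / capacity).
Vout = 2.8 * 9.7 * (748.9 / 5000)
Vout = 2.8 * 9.7 * 0.14978
Vout = 4.068 mV

4.068 mV


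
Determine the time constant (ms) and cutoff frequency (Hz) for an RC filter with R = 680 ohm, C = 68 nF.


Time constant: tau = R * C.
tau = 680 * 6.80e-08 = 4.624e-05 s
tau = 0.0462 ms
Cutoff frequency: fc = 1 / (2*pi*R*C).
fc = 1 / (2*pi*4.624e-05) = 3441.93 Hz

tau = 0.0462 ms, fc = 3441.93 Hz


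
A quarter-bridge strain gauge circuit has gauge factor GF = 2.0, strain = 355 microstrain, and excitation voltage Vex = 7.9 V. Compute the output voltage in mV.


Quarter bridge output: Vout = (GF * epsilon * Vex) / 4.
Vout = (2.0 * 355e-6 * 7.9) / 4
Vout = 0.005609 / 4 V
Vout = 0.00140225 V = 1.4022 mV

1.4022 mV


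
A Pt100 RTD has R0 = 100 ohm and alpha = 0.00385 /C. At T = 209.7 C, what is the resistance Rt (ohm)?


The RTD equation: Rt = R0 * (1 + alpha * T).
Rt = 100 * (1 + 0.00385 * 209.7)
Rt = 100 * (1 + 0.807345)
Rt = 100 * 1.807345
Rt = 180.734 ohm

180.734 ohm


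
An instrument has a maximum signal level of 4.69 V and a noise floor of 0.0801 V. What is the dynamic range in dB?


Dynamic range = 20 * log10(Vmax / Vnoise).
DR = 20 * log10(4.69 / 0.0801)
DR = 20 * log10(58.55)
DR = 35.35 dB

35.35 dB


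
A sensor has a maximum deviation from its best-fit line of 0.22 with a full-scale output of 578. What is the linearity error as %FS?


Linearity error = (max deviation / full scale) * 100%.
Linearity = (0.22 / 578) * 100
Linearity = 0.038 %FS

0.038 %FS


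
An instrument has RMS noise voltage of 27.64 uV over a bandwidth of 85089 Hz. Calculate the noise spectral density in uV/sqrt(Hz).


Noise spectral density = Vrms / sqrt(BW).
NSD = 27.64 / sqrt(85089)
NSD = 27.64 / 291.7002
NSD = 0.0948 uV/sqrt(Hz)

0.0948 uV/sqrt(Hz)


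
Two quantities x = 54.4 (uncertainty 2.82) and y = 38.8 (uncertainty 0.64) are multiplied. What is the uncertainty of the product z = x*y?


For a product z = x*y, the relative uncertainty is:
uz/z = sqrt((ux/x)^2 + (uy/y)^2)
Relative uncertainties: ux/x = 2.82/54.4 = 0.051838
uy/y = 0.64/38.8 = 0.016495
z = 54.4 * 38.8 = 2110.7
uz = 2110.7 * sqrt(0.051838^2 + 0.016495^2) = 114.822

114.822


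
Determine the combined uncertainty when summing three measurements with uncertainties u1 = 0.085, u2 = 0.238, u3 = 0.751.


For a sum of independent quantities, uc = sqrt(u1^2 + u2^2 + u3^2).
uc = sqrt(0.085^2 + 0.238^2 + 0.751^2)
uc = sqrt(0.007225 + 0.056644 + 0.564001)
uc = 0.7924

0.7924


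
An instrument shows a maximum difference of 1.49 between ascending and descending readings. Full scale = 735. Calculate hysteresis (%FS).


Hysteresis = (max difference / full scale) * 100%.
H = (1.49 / 735) * 100
H = 0.203 %FS

0.203 %FS


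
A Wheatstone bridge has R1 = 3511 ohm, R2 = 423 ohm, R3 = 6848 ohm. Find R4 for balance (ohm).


At balance: R1*R4 = R2*R3, so R4 = R2*R3/R1.
R4 = 423 * 6848 / 3511
R4 = 2896704 / 3511
R4 = 825.04 ohm

825.04 ohm


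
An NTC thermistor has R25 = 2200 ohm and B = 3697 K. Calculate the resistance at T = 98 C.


NTC thermistor equation: Rt = R25 * exp(B * (1/T - 1/T25)).
T in Kelvin: 371.15 K, T25 = 298.15 K
1/T - 1/T25 = 1/371.15 - 1/298.15 = -0.00065969
B * (1/T - 1/T25) = 3697 * -0.00065969 = -2.4389
Rt = 2200 * exp(-2.4389) = 192.0 ohm

192.0 ohm


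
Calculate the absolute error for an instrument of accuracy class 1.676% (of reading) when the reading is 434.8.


Absolute error = (accuracy% / 100) * reading.
Error = (1.676 / 100) * 434.8
Error = 0.01676 * 434.8
Error = 7.2872

7.2872


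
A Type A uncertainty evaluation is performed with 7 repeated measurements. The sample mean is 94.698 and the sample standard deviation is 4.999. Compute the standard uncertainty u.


The standard uncertainty for Type A evaluation is u = s / sqrt(n).
u = 4.999 / sqrt(7)
u = 4.999 / 2.6458
u = 1.8894

1.8894


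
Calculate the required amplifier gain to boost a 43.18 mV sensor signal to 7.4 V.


Gain = Vout / Vin (converting to same units).
G = 7.4 V / 43.18 mV
G = 7400.0 mV / 43.18 mV
G = 171.38

171.38


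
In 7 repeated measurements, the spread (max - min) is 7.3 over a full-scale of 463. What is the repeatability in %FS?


Repeatability = (spread / full scale) * 100%.
R = (7.3 / 463) * 100
R = 1.577 %FS

1.577 %FS


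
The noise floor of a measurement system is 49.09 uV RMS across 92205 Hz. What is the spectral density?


Noise spectral density = Vrms / sqrt(BW).
NSD = 49.09 / sqrt(92205)
NSD = 49.09 / 303.6528
NSD = 0.1617 uV/sqrt(Hz)

0.1617 uV/sqrt(Hz)


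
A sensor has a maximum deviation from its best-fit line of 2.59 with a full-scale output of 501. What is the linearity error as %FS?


Linearity error = (max deviation / full scale) * 100%.
Linearity = (2.59 / 501) * 100
Linearity = 0.517 %FS

0.517 %FS


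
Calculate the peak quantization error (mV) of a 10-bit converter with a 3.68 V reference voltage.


The maximum quantization error is +/- LSB/2.
LSB = Vref / 2^n = 3.68 / 1024 = 0.00359375 V
Max error = LSB / 2 = 0.00359375 / 2 = 0.00179688 V
Max error = 1.7969 mV

1.7969 mV


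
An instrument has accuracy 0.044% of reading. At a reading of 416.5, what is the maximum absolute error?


Absolute error = (accuracy% / 100) * reading.
Error = (0.044 / 100) * 416.5
Error = 0.00044 * 416.5
Error = 0.1833

0.1833


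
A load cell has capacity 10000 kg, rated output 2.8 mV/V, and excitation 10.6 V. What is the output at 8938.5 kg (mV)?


Vout = rated_output * Vex * (load / capacity).
Vout = 2.8 * 10.6 * (8938.5 / 10000)
Vout = 2.8 * 10.6 * 0.89385
Vout = 26.529 mV

26.529 mV


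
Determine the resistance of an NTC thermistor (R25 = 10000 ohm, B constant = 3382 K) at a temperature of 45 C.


NTC thermistor equation: Rt = R25 * exp(B * (1/T - 1/T25)).
T in Kelvin: 318.15 K, T25 = 298.15 K
1/T - 1/T25 = 1/318.15 - 1/298.15 = -0.00021084
B * (1/T - 1/T25) = 3382 * -0.00021084 = -0.7131
Rt = 10000 * exp(-0.7131) = 4901.3 ohm

4901.3 ohm


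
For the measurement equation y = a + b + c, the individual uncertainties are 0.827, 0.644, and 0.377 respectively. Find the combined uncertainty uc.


For a sum of independent quantities, uc = sqrt(u1^2 + u2^2 + u3^2).
uc = sqrt(0.827^2 + 0.644^2 + 0.377^2)
uc = sqrt(0.683929 + 0.414736 + 0.142129)
uc = 1.1139

1.1139


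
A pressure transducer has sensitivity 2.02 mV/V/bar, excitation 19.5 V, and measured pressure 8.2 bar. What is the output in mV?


Output = sensitivity * Vex * P.
Vout = 2.02 * 19.5 * 8.2
Vout = 39.39 * 8.2
Vout = 323.0 mV

323.0 mV


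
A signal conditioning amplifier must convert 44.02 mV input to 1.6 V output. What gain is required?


Gain = Vout / Vin (converting to same units).
G = 1.6 V / 44.02 mV
G = 1600.0 mV / 44.02 mV
G = 36.35

36.35


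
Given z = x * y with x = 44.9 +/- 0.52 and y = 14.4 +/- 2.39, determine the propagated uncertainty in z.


For a product z = x*y, the relative uncertainty is:
uz/z = sqrt((ux/x)^2 + (uy/y)^2)
Relative uncertainties: ux/x = 0.52/44.9 = 0.011581
uy/y = 2.39/14.4 = 0.165972
z = 44.9 * 14.4 = 646.6
uz = 646.6 * sqrt(0.011581^2 + 0.165972^2) = 107.572

107.572


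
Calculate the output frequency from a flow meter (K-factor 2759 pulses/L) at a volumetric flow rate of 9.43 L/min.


Frequency = K * Q / 60 (converting L/min to L/s).
f = 2759 * 9.43 / 60
f = 26017.37 / 60
f = 433.62 Hz

433.62 Hz


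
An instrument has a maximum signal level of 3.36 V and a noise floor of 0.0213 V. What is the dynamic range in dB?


Dynamic range = 20 * log10(Vmax / Vnoise).
DR = 20 * log10(3.36 / 0.0213)
DR = 20 * log10(157.75)
DR = 43.96 dB

43.96 dB


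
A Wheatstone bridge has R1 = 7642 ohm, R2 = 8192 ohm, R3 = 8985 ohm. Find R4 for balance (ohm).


At balance: R1*R4 = R2*R3, so R4 = R2*R3/R1.
R4 = 8192 * 8985 / 7642
R4 = 73605120 / 7642
R4 = 9631.66 ohm

9631.66 ohm


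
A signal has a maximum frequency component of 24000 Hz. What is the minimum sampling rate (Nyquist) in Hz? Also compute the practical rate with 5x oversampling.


By Nyquist theorem, fs_min = 2 * fmax.
fs_min = 2 * 24000 = 48000 Hz
Practical rate = 5 * fs_min = 5 * 48000 = 240000 Hz

fs_min = 48000 Hz, fs_practical = 240000 Hz


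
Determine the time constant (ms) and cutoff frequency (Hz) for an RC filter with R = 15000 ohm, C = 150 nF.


Time constant: tau = R * C.
tau = 15000 * 1.50e-07 = 0.00225 s
tau = 2.25 ms
Cutoff frequency: fc = 1 / (2*pi*R*C).
fc = 1 / (2*pi*0.00225) = 70.74 Hz

tau = 2.25 ms, fc = 70.74 Hz


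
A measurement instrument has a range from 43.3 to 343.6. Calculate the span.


Span = upper range - lower range.
Span = 343.6 - (43.3)
Span = 300.3

300.3


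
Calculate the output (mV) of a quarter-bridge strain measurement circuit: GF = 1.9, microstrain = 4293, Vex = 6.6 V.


Quarter bridge output: Vout = (GF * epsilon * Vex) / 4.
Vout = (1.9 * 4293e-6 * 6.6) / 4
Vout = 0.05383422 / 4 V
Vout = 0.01345855 V = 13.4586 mV

13.4586 mV


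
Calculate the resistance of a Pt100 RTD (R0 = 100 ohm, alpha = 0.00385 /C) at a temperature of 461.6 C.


The RTD equation: Rt = R0 * (1 + alpha * T).
Rt = 100 * (1 + 0.00385 * 461.6)
Rt = 100 * (1 + 1.77716)
Rt = 100 * 2.77716
Rt = 277.716 ohm

277.716 ohm


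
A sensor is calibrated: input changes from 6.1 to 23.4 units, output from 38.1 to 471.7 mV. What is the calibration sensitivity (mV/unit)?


Sensitivity = (y2 - y1) / (x2 - x1).
S = (471.7 - 38.1) / (23.4 - 6.1)
S = 433.6 / 17.3
S = 25.0636 mV/unit

25.0636 mV/unit


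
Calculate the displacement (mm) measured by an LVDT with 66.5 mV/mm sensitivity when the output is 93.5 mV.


Displacement = Vout / sensitivity.
d = 93.5 / 66.5
d = 1.406 mm

1.406 mm


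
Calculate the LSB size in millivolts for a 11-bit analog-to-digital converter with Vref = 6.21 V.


The resolution (LSB) of an ADC is Vref / 2^n.
LSB = 6.21 / 2^11
LSB = 6.21 / 2048
LSB = 0.00303223 V = 3.03222656 mV

3.03222656 mV


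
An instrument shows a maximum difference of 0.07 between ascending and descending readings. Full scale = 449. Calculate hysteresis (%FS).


Hysteresis = (max difference / full scale) * 100%.
H = (0.07 / 449) * 100
H = 0.016 %FS

0.016 %FS


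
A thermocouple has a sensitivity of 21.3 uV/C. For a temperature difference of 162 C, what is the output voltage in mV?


The thermocouple output V = sensitivity * dT.
V = 21.3 uV/C * 162 C
V = 3450.6 uV
V = 3.451 mV

3.451 mV


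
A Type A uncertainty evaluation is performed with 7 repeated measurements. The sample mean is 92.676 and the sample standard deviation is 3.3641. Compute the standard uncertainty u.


The standard uncertainty for Type A evaluation is u = s / sqrt(n).
u = 3.3641 / sqrt(7)
u = 3.3641 / 2.6458
u = 1.2715

1.2715


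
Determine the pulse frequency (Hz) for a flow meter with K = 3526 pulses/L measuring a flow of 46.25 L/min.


Frequency = K * Q / 60 (converting L/min to L/s).
f = 3526 * 46.25 / 60
f = 163077.5 / 60
f = 2717.96 Hz

2717.96 Hz


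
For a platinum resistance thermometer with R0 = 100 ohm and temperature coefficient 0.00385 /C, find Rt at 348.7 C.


The RTD equation: Rt = R0 * (1 + alpha * T).
Rt = 100 * (1 + 0.00385 * 348.7)
Rt = 100 * (1 + 1.342495)
Rt = 100 * 2.342495
Rt = 234.25 ohm

234.25 ohm


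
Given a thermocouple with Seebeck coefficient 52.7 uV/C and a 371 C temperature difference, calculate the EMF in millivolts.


The thermocouple output V = sensitivity * dT.
V = 52.7 uV/C * 371 C
V = 19551.7 uV
V = 19.552 mV

19.552 mV


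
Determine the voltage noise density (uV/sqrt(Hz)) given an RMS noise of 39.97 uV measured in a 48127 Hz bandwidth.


Noise spectral density = Vrms / sqrt(BW).
NSD = 39.97 / sqrt(48127)
NSD = 39.97 / 219.3787
NSD = 0.1822 uV/sqrt(Hz)

0.1822 uV/sqrt(Hz)


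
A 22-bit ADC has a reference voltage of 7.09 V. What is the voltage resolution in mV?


The resolution (LSB) of an ADC is Vref / 2^n.
LSB = 7.09 / 2^22
LSB = 7.09 / 4194304
LSB = 1.69e-06 V = 0.00169039 mV

0.00169039 mV


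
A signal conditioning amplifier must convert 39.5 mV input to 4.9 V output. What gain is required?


Gain = Vout / Vin (converting to same units).
G = 4.9 V / 39.5 mV
G = 4900.0 mV / 39.5 mV
G = 124.05

124.05


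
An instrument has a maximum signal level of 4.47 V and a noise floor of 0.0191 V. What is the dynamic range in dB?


Dynamic range = 20 * log10(Vmax / Vnoise).
DR = 20 * log10(4.47 / 0.0191)
DR = 20 * log10(234.03)
DR = 47.39 dB

47.39 dB


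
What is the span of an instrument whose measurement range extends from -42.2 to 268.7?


Span = upper range - lower range.
Span = 268.7 - (-42.2)
Span = 310.9

310.9


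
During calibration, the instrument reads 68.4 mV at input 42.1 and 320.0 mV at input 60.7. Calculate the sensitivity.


Sensitivity = (y2 - y1) / (x2 - x1).
S = (320.0 - 68.4) / (60.7 - 42.1)
S = 251.6 / 18.6
S = 13.5269 mV/unit

13.5269 mV/unit


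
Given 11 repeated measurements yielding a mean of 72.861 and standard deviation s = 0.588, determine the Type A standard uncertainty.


The standard uncertainty for Type A evaluation is u = s / sqrt(n).
u = 0.588 / sqrt(11)
u = 0.588 / 3.3166
u = 0.1773

0.1773


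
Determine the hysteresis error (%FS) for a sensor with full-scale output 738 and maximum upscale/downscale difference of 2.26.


Hysteresis = (max difference / full scale) * 100%.
H = (2.26 / 738) * 100
H = 0.306 %FS

0.306 %FS


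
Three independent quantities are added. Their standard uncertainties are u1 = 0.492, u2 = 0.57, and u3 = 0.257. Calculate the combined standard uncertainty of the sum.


For a sum of independent quantities, uc = sqrt(u1^2 + u2^2 + u3^2).
uc = sqrt(0.492^2 + 0.57^2 + 0.257^2)
uc = sqrt(0.242064 + 0.3249 + 0.066049)
uc = 0.7956

0.7956


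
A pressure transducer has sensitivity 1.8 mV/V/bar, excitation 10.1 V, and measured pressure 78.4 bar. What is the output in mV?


Output = sensitivity * Vex * P.
Vout = 1.8 * 10.1 * 78.4
Vout = 18.18 * 78.4
Vout = 1425.31 mV

1425.31 mV


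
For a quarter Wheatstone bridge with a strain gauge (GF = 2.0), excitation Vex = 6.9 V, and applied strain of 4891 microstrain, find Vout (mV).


Quarter bridge output: Vout = (GF * epsilon * Vex) / 4.
Vout = (2.0 * 4891e-6 * 6.9) / 4
Vout = 0.0674958 / 4 V
Vout = 0.01687395 V = 16.8739 mV

16.8739 mV


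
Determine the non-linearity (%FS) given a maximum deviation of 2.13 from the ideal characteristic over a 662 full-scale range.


Linearity error = (max deviation / full scale) * 100%.
Linearity = (2.13 / 662) * 100
Linearity = 0.322 %FS

0.322 %FS


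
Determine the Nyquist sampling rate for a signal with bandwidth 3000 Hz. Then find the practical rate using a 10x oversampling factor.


By Nyquist theorem, fs_min = 2 * fmax.
fs_min = 2 * 3000 = 6000 Hz
Practical rate = 10 * fs_min = 10 * 6000 = 60000 Hz

fs_min = 6000 Hz, fs_practical = 60000 Hz


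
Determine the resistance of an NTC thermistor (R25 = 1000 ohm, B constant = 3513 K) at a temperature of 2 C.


NTC thermistor equation: Rt = R25 * exp(B * (1/T - 1/T25)).
T in Kelvin: 275.15 K, T25 = 298.15 K
1/T - 1/T25 = 1/275.15 - 1/298.15 = 0.00028036
B * (1/T - 1/T25) = 3513 * 0.00028036 = 0.9849
Rt = 1000 * exp(0.9849) = 2677.6 ohm

2677.6 ohm


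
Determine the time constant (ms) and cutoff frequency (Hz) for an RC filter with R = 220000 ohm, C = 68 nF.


Time constant: tau = R * C.
tau = 220000 * 6.80e-08 = 0.01496 s
tau = 14.96 ms
Cutoff frequency: fc = 1 / (2*pi*R*C).
fc = 1 / (2*pi*0.01496) = 10.64 Hz

tau = 14.96 ms, fc = 10.64 Hz


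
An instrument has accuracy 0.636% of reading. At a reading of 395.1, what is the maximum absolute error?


Absolute error = (accuracy% / 100) * reading.
Error = (0.636 / 100) * 395.1
Error = 0.00636 * 395.1
Error = 2.5128

2.5128


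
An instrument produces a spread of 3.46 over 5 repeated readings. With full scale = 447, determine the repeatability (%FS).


Repeatability = (spread / full scale) * 100%.
R = (3.46 / 447) * 100
R = 0.774 %FS

0.774 %FS


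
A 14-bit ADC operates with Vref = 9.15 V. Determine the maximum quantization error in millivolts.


The maximum quantization error is +/- LSB/2.
LSB = Vref / 2^n = 9.15 / 16384 = 0.00055847 V
Max error = LSB / 2 = 0.00055847 / 2 = 0.00027924 V
Max error = 0.2792 mV

0.2792 mV


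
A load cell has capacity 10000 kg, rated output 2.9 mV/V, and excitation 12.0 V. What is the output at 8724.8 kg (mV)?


Vout = rated_output * Vex * (load / capacity).
Vout = 2.9 * 12.0 * (8724.8 / 10000)
Vout = 2.9 * 12.0 * 0.87248
Vout = 30.362 mV

30.362 mV


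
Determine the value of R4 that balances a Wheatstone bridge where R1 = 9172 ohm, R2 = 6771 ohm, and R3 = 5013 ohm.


At balance: R1*R4 = R2*R3, so R4 = R2*R3/R1.
R4 = 6771 * 5013 / 9172
R4 = 33943023 / 9172
R4 = 3700.72 ohm

3700.72 ohm


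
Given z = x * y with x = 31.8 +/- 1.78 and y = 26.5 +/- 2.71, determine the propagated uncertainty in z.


For a product z = x*y, the relative uncertainty is:
uz/z = sqrt((ux/x)^2 + (uy/y)^2)
Relative uncertainties: ux/x = 1.78/31.8 = 0.055975
uy/y = 2.71/26.5 = 0.102264
z = 31.8 * 26.5 = 842.7
uz = 842.7 * sqrt(0.055975^2 + 0.102264^2) = 98.243

98.243


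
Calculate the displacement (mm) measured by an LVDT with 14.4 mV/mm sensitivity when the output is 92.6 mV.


Displacement = Vout / sensitivity.
d = 92.6 / 14.4
d = 6.431 mm

6.431 mm


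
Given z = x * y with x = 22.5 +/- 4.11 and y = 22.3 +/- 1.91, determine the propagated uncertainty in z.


For a product z = x*y, the relative uncertainty is:
uz/z = sqrt((ux/x)^2 + (uy/y)^2)
Relative uncertainties: ux/x = 4.11/22.5 = 0.182667
uy/y = 1.91/22.3 = 0.08565
z = 22.5 * 22.3 = 501.8
uz = 501.8 * sqrt(0.182667^2 + 0.08565^2) = 101.228

101.228


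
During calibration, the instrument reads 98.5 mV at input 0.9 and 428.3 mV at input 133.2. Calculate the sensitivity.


Sensitivity = (y2 - y1) / (x2 - x1).
S = (428.3 - 98.5) / (133.2 - 0.9)
S = 329.8 / 132.3
S = 2.4928 mV/unit

2.4928 mV/unit


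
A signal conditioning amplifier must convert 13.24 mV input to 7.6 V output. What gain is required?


Gain = Vout / Vin (converting to same units).
G = 7.6 V / 13.24 mV
G = 7600.0 mV / 13.24 mV
G = 574.02

574.02


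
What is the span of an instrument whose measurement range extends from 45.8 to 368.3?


Span = upper range - lower range.
Span = 368.3 - (45.8)
Span = 322.5

322.5


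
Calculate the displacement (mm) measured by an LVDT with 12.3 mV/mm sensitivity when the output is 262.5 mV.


Displacement = Vout / sensitivity.
d = 262.5 / 12.3
d = 21.341 mm

21.341 mm


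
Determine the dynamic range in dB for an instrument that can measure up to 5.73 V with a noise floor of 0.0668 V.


Dynamic range = 20 * log10(Vmax / Vnoise).
DR = 20 * log10(5.73 / 0.0668)
DR = 20 * log10(85.78)
DR = 38.67 dB

38.67 dB


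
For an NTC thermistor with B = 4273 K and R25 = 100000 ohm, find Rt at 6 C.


NTC thermistor equation: Rt = R25 * exp(B * (1/T - 1/T25)).
T in Kelvin: 279.15 K, T25 = 298.15 K
1/T - 1/T25 = 1/279.15 - 1/298.15 = 0.00022829
B * (1/T - 1/T25) = 4273 * 0.00022829 = 0.9755
Rt = 100000 * exp(0.9755) = 265241.4 ohm

265241.4 ohm


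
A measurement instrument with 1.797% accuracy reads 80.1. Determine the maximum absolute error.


Absolute error = (accuracy% / 100) * reading.
Error = (1.797 / 100) * 80.1
Error = 0.01797 * 80.1
Error = 1.4394

1.4394


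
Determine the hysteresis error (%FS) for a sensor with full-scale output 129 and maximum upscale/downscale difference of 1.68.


Hysteresis = (max difference / full scale) * 100%.
H = (1.68 / 129) * 100
H = 1.302 %FS

1.302 %FS


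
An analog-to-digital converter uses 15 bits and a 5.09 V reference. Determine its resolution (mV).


The resolution (LSB) of an ADC is Vref / 2^n.
LSB = 5.09 / 2^15
LSB = 5.09 / 32768
LSB = 0.00015533 V = 0.15533447 mV

0.15533447 mV


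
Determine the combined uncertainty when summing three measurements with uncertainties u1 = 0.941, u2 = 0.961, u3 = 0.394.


For a sum of independent quantities, uc = sqrt(u1^2 + u2^2 + u3^2).
uc = sqrt(0.941^2 + 0.961^2 + 0.394^2)
uc = sqrt(0.885481 + 0.923521 + 0.155236)
uc = 1.4015

1.4015


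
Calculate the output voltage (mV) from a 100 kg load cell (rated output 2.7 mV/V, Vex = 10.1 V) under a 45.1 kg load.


Vout = rated_output * Vex * (load / capacity).
Vout = 2.7 * 10.1 * (45.1 / 100)
Vout = 2.7 * 10.1 * 0.451
Vout = 12.299 mV

12.299 mV


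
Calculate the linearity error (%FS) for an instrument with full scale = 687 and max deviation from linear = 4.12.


Linearity error = (max deviation / full scale) * 100%.
Linearity = (4.12 / 687) * 100
Linearity = 0.6 %FS

0.6 %FS


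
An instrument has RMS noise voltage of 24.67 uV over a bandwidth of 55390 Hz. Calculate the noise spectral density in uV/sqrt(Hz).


Noise spectral density = Vrms / sqrt(BW).
NSD = 24.67 / sqrt(55390)
NSD = 24.67 / 235.3508
NSD = 0.1048 uV/sqrt(Hz)

0.1048 uV/sqrt(Hz)


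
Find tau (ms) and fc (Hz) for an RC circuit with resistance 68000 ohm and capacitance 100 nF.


Time constant: tau = R * C.
tau = 68000 * 1.00e-07 = 0.0068 s
tau = 6.8 ms
Cutoff frequency: fc = 1 / (2*pi*R*C).
fc = 1 / (2*pi*0.0068) = 23.41 Hz

tau = 6.8 ms, fc = 23.41 Hz


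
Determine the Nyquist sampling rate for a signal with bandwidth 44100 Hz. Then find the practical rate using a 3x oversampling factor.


By Nyquist theorem, fs_min = 2 * fmax.
fs_min = 2 * 44100 = 88200 Hz
Practical rate = 3 * fs_min = 3 * 88200 = 264600 Hz

fs_min = 88200 Hz, fs_practical = 264600 Hz


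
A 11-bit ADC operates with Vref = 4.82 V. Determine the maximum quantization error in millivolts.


The maximum quantization error is +/- LSB/2.
LSB = Vref / 2^n = 4.82 / 2048 = 0.00235352 V
Max error = LSB / 2 = 0.00235352 / 2 = 0.00117676 V
Max error = 1.1768 mV

1.1768 mV


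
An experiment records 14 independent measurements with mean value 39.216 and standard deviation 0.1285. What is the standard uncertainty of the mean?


The standard uncertainty for Type A evaluation is u = s / sqrt(n).
u = 0.1285 / sqrt(14)
u = 0.1285 / 3.7417
u = 0.0343

0.0343


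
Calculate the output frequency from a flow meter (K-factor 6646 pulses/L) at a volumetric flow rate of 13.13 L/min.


Frequency = K * Q / 60 (converting L/min to L/s).
f = 6646 * 13.13 / 60
f = 87261.98 / 60
f = 1454.37 Hz

1454.37 Hz


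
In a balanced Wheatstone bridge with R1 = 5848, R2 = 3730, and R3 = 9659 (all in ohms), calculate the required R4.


At balance: R1*R4 = R2*R3, so R4 = R2*R3/R1.
R4 = 3730 * 9659 / 5848
R4 = 36028070 / 5848
R4 = 6160.75 ohm

6160.75 ohm


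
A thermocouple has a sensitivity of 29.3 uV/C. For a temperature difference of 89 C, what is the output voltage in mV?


The thermocouple output V = sensitivity * dT.
V = 29.3 uV/C * 89 C
V = 2607.7 uV
V = 2.608 mV

2.608 mV


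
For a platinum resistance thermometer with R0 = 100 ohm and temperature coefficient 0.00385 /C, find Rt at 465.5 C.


The RTD equation: Rt = R0 * (1 + alpha * T).
Rt = 100 * (1 + 0.00385 * 465.5)
Rt = 100 * (1 + 1.792175)
Rt = 100 * 2.792175
Rt = 279.218 ohm

279.218 ohm


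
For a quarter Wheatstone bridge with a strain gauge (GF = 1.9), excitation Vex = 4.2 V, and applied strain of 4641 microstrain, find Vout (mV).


Quarter bridge output: Vout = (GF * epsilon * Vex) / 4.
Vout = (1.9 * 4641e-6 * 4.2) / 4
Vout = 0.03703518 / 4 V
Vout = 0.0092588 V = 9.2588 mV

9.2588 mV


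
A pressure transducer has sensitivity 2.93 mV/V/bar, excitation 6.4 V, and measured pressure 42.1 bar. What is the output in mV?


Output = sensitivity * Vex * P.
Vout = 2.93 * 6.4 * 42.1
Vout = 18.752 * 42.1
Vout = 789.46 mV

789.46 mV


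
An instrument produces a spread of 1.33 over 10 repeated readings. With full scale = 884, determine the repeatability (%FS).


Repeatability = (spread / full scale) * 100%.
R = (1.33 / 884) * 100
R = 0.15 %FS

0.15 %FS


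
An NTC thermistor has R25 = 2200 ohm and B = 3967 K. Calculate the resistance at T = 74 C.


NTC thermistor equation: Rt = R25 * exp(B * (1/T - 1/T25)).
T in Kelvin: 347.15 K, T25 = 298.15 K
1/T - 1/T25 = 1/347.15 - 1/298.15 = -0.00047342
B * (1/T - 1/T25) = 3967 * -0.00047342 = -1.878
Rt = 2200 * exp(-1.878) = 336.4 ohm

336.4 ohm


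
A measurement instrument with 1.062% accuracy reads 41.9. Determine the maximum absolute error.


Absolute error = (accuracy% / 100) * reading.
Error = (1.062 / 100) * 41.9
Error = 0.01062 * 41.9
Error = 0.445

0.445


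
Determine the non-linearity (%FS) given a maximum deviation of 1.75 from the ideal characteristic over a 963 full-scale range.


Linearity error = (max deviation / full scale) * 100%.
Linearity = (1.75 / 963) * 100
Linearity = 0.182 %FS

0.182 %FS


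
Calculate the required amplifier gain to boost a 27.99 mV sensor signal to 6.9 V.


Gain = Vout / Vin (converting to same units).
G = 6.9 V / 27.99 mV
G = 6900.0 mV / 27.99 mV
G = 246.52

246.52


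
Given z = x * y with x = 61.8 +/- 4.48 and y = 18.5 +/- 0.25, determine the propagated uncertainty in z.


For a product z = x*y, the relative uncertainty is:
uz/z = sqrt((ux/x)^2 + (uy/y)^2)
Relative uncertainties: ux/x = 4.48/61.8 = 0.072492
uy/y = 0.25/18.5 = 0.013514
z = 61.8 * 18.5 = 1143.3
uz = 1143.3 * sqrt(0.072492^2 + 0.013514^2) = 84.308

84.308


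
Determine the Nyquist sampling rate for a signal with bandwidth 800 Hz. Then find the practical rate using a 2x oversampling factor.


By Nyquist theorem, fs_min = 2 * fmax.
fs_min = 2 * 800 = 1600 Hz
Practical rate = 2 * fs_min = 2 * 1600 = 3200 Hz

fs_min = 1600 Hz, fs_practical = 3200 Hz


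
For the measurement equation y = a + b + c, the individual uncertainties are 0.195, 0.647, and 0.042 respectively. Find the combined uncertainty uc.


For a sum of independent quantities, uc = sqrt(u1^2 + u2^2 + u3^2).
uc = sqrt(0.195^2 + 0.647^2 + 0.042^2)
uc = sqrt(0.038025 + 0.418609 + 0.001764)
uc = 0.6771

0.6771


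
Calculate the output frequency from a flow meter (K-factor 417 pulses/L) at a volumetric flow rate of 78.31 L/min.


Frequency = K * Q / 60 (converting L/min to L/s).
f = 417 * 78.31 / 60
f = 32655.27 / 60
f = 544.25 Hz

544.25 Hz


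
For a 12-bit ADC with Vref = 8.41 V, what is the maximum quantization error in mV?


The maximum quantization error is +/- LSB/2.
LSB = Vref / 2^n = 8.41 / 4096 = 0.00205322 V
Max error = LSB / 2 = 0.00205322 / 2 = 0.00102661 V
Max error = 1.0266 mV

1.0266 mV


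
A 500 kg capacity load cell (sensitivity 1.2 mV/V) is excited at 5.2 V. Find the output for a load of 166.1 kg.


Vout = rated_output * Vex * (load / capacity).
Vout = 1.2 * 5.2 * (166.1 / 500)
Vout = 1.2 * 5.2 * 0.3322
Vout = 2.073 mV

2.073 mV


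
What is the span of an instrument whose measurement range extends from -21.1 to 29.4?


Span = upper range - lower range.
Span = 29.4 - (-21.1)
Span = 50.5

50.5


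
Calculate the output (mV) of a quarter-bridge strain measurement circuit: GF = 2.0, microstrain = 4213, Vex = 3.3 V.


Quarter bridge output: Vout = (GF * epsilon * Vex) / 4.
Vout = (2.0 * 4213e-6 * 3.3) / 4
Vout = 0.0278058 / 4 V
Vout = 0.00695145 V = 6.9514 mV

6.9514 mV


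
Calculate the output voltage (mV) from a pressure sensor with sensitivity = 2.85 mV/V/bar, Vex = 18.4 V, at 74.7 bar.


Output = sensitivity * Vex * P.
Vout = 2.85 * 18.4 * 74.7
Vout = 52.44 * 74.7
Vout = 3917.27 mV

3917.27 mV


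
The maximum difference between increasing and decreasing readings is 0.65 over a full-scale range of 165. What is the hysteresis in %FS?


Hysteresis = (max difference / full scale) * 100%.
H = (0.65 / 165) * 100
H = 0.394 %FS

0.394 %FS


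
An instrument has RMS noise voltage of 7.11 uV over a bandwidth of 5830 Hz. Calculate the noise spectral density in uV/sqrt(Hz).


Noise spectral density = Vrms / sqrt(BW).
NSD = 7.11 / sqrt(5830)
NSD = 7.11 / 76.3544
NSD = 0.0931 uV/sqrt(Hz)

0.0931 uV/sqrt(Hz)


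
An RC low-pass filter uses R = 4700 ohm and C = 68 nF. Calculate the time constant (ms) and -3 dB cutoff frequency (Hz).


Time constant: tau = R * C.
tau = 4700 * 6.80e-08 = 0.0003196 s
tau = 0.3196 ms
Cutoff frequency: fc = 1 / (2*pi*R*C).
fc = 1 / (2*pi*0.0003196) = 497.98 Hz

tau = 0.3196 ms, fc = 497.98 Hz


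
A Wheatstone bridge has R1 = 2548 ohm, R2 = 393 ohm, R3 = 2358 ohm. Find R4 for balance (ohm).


At balance: R1*R4 = R2*R3, so R4 = R2*R3/R1.
R4 = 393 * 2358 / 2548
R4 = 926694 / 2548
R4 = 363.69 ohm

363.69 ohm


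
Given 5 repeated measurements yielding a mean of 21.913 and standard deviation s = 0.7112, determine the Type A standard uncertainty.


The standard uncertainty for Type A evaluation is u = s / sqrt(n).
u = 0.7112 / sqrt(5)
u = 0.7112 / 2.2361
u = 0.3181

0.3181


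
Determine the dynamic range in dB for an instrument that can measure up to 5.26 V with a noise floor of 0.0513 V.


Dynamic range = 20 * log10(Vmax / Vnoise).
DR = 20 * log10(5.26 / 0.0513)
DR = 20 * log10(102.53)
DR = 40.22 dB

40.22 dB


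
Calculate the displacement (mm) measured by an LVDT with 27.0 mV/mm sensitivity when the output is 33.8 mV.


Displacement = Vout / sensitivity.
d = 33.8 / 27.0
d = 1.252 mm

1.252 mm


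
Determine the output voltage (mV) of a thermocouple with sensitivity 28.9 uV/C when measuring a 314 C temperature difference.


The thermocouple output V = sensitivity * dT.
V = 28.9 uV/C * 314 C
V = 9074.6 uV
V = 9.075 mV

9.075 mV


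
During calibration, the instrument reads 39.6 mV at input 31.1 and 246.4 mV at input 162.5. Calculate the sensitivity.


Sensitivity = (y2 - y1) / (x2 - x1).
S = (246.4 - 39.6) / (162.5 - 31.1)
S = 206.8 / 131.4
S = 1.5738 mV/unit

1.5738 mV/unit


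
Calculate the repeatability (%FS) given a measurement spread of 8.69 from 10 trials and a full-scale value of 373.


Repeatability = (spread / full scale) * 100%.
R = (8.69 / 373) * 100
R = 2.33 %FS

2.33 %FS


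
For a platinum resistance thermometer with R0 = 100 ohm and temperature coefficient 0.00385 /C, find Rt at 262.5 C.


The RTD equation: Rt = R0 * (1 + alpha * T).
Rt = 100 * (1 + 0.00385 * 262.5)
Rt = 100 * (1 + 1.010625)
Rt = 100 * 2.010625
Rt = 201.062 ohm

201.062 ohm


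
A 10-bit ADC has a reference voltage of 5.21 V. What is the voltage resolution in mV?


The resolution (LSB) of an ADC is Vref / 2^n.
LSB = 5.21 / 2^10
LSB = 5.21 / 1024
LSB = 0.00508789 V = 5.08789062 mV

5.08789062 mV


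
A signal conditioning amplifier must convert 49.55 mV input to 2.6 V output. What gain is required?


Gain = Vout / Vin (converting to same units).
G = 2.6 V / 49.55 mV
G = 2600.0 mV / 49.55 mV
G = 52.47

52.47


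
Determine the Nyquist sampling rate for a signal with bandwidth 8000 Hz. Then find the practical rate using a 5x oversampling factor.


By Nyquist theorem, fs_min = 2 * fmax.
fs_min = 2 * 8000 = 16000 Hz
Practical rate = 5 * fs_min = 5 * 16000 = 80000 Hz

fs_min = 16000 Hz, fs_practical = 80000 Hz


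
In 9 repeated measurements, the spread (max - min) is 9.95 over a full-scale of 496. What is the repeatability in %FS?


Repeatability = (spread / full scale) * 100%.
R = (9.95 / 496) * 100
R = 2.006 %FS

2.006 %FS


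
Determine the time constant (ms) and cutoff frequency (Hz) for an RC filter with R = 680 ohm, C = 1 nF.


Time constant: tau = R * C.
tau = 680 * 1.00e-09 = 6.8e-07 s
tau = 0.0007 ms
Cutoff frequency: fc = 1 / (2*pi*R*C).
fc = 1 / (2*pi*6.8e-07) = 234051.39 Hz

tau = 0.0007 ms, fc = 234051.39 Hz


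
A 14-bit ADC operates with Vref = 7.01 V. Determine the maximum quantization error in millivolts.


The maximum quantization error is +/- LSB/2.
LSB = Vref / 2^n = 7.01 / 16384 = 0.00042786 V
Max error = LSB / 2 = 0.00042786 / 2 = 0.00021393 V
Max error = 0.2139 mV

0.2139 mV


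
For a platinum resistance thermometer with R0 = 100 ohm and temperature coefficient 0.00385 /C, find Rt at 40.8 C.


The RTD equation: Rt = R0 * (1 + alpha * T).
Rt = 100 * (1 + 0.00385 * 40.8)
Rt = 100 * (1 + 0.15708)
Rt = 100 * 1.15708
Rt = 115.708 ohm

115.708 ohm


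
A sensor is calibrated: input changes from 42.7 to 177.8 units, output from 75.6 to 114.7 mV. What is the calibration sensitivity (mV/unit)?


Sensitivity = (y2 - y1) / (x2 - x1).
S = (114.7 - 75.6) / (177.8 - 42.7)
S = 39.1 / 135.1
S = 0.2894 mV/unit

0.2894 mV/unit


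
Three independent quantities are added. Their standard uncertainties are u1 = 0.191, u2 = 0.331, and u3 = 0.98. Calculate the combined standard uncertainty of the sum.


For a sum of independent quantities, uc = sqrt(u1^2 + u2^2 + u3^2).
uc = sqrt(0.191^2 + 0.331^2 + 0.98^2)
uc = sqrt(0.036481 + 0.109561 + 0.9604)
uc = 1.0519

1.0519


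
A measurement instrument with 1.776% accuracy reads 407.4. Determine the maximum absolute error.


Absolute error = (accuracy% / 100) * reading.
Error = (1.776 / 100) * 407.4
Error = 0.01776 * 407.4
Error = 7.2354

7.2354


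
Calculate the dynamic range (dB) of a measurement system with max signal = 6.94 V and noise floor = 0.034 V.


Dynamic range = 20 * log10(Vmax / Vnoise).
DR = 20 * log10(6.94 / 0.034)
DR = 20 * log10(204.12)
DR = 46.2 dB

46.2 dB


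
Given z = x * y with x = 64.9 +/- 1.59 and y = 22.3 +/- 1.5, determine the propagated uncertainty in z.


For a product z = x*y, the relative uncertainty is:
uz/z = sqrt((ux/x)^2 + (uy/y)^2)
Relative uncertainties: ux/x = 1.59/64.9 = 0.024499
uy/y = 1.5/22.3 = 0.067265
z = 64.9 * 22.3 = 1447.3
uz = 1447.3 * sqrt(0.024499^2 + 0.067265^2) = 103.606

103.606


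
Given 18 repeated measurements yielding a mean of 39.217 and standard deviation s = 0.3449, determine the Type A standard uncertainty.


The standard uncertainty for Type A evaluation is u = s / sqrt(n).
u = 0.3449 / sqrt(18)
u = 0.3449 / 4.2426
u = 0.0813

0.0813


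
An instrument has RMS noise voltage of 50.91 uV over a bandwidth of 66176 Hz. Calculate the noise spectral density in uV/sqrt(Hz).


Noise spectral density = Vrms / sqrt(BW).
NSD = 50.91 / sqrt(66176)
NSD = 50.91 / 257.247
NSD = 0.1979 uV/sqrt(Hz)

0.1979 uV/sqrt(Hz)


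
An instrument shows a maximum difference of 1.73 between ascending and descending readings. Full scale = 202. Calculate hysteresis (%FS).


Hysteresis = (max difference / full scale) * 100%.
H = (1.73 / 202) * 100
H = 0.856 %FS

0.856 %FS


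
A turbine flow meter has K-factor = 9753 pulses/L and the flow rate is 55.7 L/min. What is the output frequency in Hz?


Frequency = K * Q / 60 (converting L/min to L/s).
f = 9753 * 55.7 / 60
f = 543242.1 / 60
f = 9054.03 Hz

9054.03 Hz


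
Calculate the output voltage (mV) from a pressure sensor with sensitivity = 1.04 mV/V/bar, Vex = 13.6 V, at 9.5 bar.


Output = sensitivity * Vex * P.
Vout = 1.04 * 13.6 * 9.5
Vout = 14.144 * 9.5
Vout = 134.37 mV

134.37 mV


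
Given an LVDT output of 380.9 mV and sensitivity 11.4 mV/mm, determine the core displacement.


Displacement = Vout / sensitivity.
d = 380.9 / 11.4
d = 33.412 mm

33.412 mm


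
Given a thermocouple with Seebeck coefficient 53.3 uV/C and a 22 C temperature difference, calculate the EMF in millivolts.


The thermocouple output V = sensitivity * dT.
V = 53.3 uV/C * 22 C
V = 1172.6 uV
V = 1.173 mV

1.173 mV


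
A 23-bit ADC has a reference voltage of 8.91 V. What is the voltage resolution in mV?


The resolution (LSB) of an ADC is Vref / 2^n.
LSB = 8.91 / 2^23
LSB = 8.91 / 8388608
LSB = 1.06e-06 V = 0.00106215 mV

0.00106215 mV


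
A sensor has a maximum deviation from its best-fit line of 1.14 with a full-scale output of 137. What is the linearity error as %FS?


Linearity error = (max deviation / full scale) * 100%.
Linearity = (1.14 / 137) * 100
Linearity = 0.832 %FS

0.832 %FS


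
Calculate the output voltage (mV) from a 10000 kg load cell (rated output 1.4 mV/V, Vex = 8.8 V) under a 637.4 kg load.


Vout = rated_output * Vex * (load / capacity).
Vout = 1.4 * 8.8 * (637.4 / 10000)
Vout = 1.4 * 8.8 * 0.06374
Vout = 0.785 mV

0.785 mV


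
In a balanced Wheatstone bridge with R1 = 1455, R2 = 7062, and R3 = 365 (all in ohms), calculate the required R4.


At balance: R1*R4 = R2*R3, so R4 = R2*R3/R1.
R4 = 7062 * 365 / 1455
R4 = 2577630 / 1455
R4 = 1771.57 ohm

1771.57 ohm


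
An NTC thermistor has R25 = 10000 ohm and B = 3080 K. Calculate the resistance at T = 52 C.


NTC thermistor equation: Rt = R25 * exp(B * (1/T - 1/T25)).
T in Kelvin: 325.15 K, T25 = 298.15 K
1/T - 1/T25 = 1/325.15 - 1/298.15 = -0.00027851
B * (1/T - 1/T25) = 3080 * -0.00027851 = -0.8578
Rt = 10000 * exp(-0.8578) = 4240.9 ohm

4240.9 ohm


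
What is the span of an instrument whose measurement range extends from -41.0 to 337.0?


Span = upper range - lower range.
Span = 337.0 - (-41.0)
Span = 378.0

378.0


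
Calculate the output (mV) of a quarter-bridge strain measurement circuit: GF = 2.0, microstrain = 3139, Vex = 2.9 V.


Quarter bridge output: Vout = (GF * epsilon * Vex) / 4.
Vout = (2.0 * 3139e-6 * 2.9) / 4
Vout = 0.0182062 / 4 V
Vout = 0.00455155 V = 4.5515 mV

4.5515 mV


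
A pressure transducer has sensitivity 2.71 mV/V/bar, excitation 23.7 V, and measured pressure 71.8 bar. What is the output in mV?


Output = sensitivity * Vex * P.
Vout = 2.71 * 23.7 * 71.8
Vout = 64.227 * 71.8
Vout = 4611.5 mV

4611.5 mV


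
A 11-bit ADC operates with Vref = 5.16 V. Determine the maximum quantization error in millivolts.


The maximum quantization error is +/- LSB/2.
LSB = Vref / 2^n = 5.16 / 2048 = 0.00251953 V
Max error = LSB / 2 = 0.00251953 / 2 = 0.00125977 V
Max error = 1.2598 mV

1.2598 mV


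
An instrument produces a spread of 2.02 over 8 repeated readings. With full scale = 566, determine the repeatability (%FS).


Repeatability = (spread / full scale) * 100%.
R = (2.02 / 566) * 100
R = 0.357 %FS

0.357 %FS


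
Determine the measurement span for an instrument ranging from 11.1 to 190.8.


Span = upper range - lower range.
Span = 190.8 - (11.1)
Span = 179.7

179.7


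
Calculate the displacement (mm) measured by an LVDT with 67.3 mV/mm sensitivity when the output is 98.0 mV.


Displacement = Vout / sensitivity.
d = 98.0 / 67.3
d = 1.456 mm

1.456 mm


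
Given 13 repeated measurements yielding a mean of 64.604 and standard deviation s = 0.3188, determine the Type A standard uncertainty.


The standard uncertainty for Type A evaluation is u = s / sqrt(n).
u = 0.3188 / sqrt(13)
u = 0.3188 / 3.6056
u = 0.0884

0.0884
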